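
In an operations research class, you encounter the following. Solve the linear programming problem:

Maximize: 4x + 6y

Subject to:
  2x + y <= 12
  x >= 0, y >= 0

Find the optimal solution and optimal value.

The feasible region has vertices at [(0, 0), (6, 0), (0, 12)].
Checking objective 4x + 6y at each vertex:
  (0, 0): 4*0 + 6*0 = 0
  (6, 0): 4*6 + 6*0 = 24
  (0, 12): 4*0 + 6*12 = 72
Maximum is 72 at (0, 12).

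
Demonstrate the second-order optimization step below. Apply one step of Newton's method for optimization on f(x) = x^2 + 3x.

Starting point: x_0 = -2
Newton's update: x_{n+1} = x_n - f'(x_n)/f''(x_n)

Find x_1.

f(x) = x^2 + 3x
f'(x) = 2x + (3), f''(x) = 2
Newton step: x_1 = x_0 - f'(x_0)/f''(x_0)
f'(-2) = -1
x_1 = -2 - -1/2 = -3/2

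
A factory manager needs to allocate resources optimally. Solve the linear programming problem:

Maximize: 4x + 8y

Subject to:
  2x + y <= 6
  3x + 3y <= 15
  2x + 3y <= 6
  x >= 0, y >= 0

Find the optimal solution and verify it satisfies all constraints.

Feasible vertices: (0, 0), (0, 2), (3, 0)
Objective 4x + 8y at each vertex:
  (0, 0): 0
  (0, 2): 16
  (3, 0): 12
Maximum is 16 at (0, 2).
Verify constraints at (x, y) = (0, 2):
  2*0 + 1*2 = 2 <= 6
  3*0 + 3*2 = 6 <= 15
  2*0 + 3*2 = 6 <= 6 (active)
  x = 0 >= 0, y = 2 >= 0. All constraints satisfied.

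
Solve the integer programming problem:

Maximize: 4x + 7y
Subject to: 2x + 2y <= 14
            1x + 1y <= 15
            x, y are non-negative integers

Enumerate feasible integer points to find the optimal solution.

Constraint 1: 2x + 2y <= 14
Constraint 2: 1x + 1y <= 15
Feasible x range (need y >= 0): 0 <= x <= min(14/2, 15/1) => x in {0, ..., 7}.
Enumerate feasible integer points row by row (the coefficient of y is 7 > 0, so for each x the largest feasible y gives the best value):
  x = 0: y <= min((14 - 2*0)/2, (15 - 1*0)/1) => y in {0, ..., 7}; best 4*0 + 7*7 = 49
  x = 1: y <= min((14 - 2*1)/2, (15 - 1*1)/1) => y in {0, ..., 6}; best 4*1 + 7*6 = 46
  x = 2: y <= min((14 - 2*2)/2, (15 - 1*2)/1) => y in {0, ..., 5}; best 4*2 + 7*5 = 43
  x = 3: y <= min((14 - 2*3)/2, (15 - 1*3)/1) => y in {0, ..., 4}; best 4*3 + 7*4 = 40
  x = 4: y <= min((14 - 2*4)/2, (15 - 1*4)/1) => y in {0, ..., 3}; best 4*4 + 7*3 = 37
  x = 5: y <= min((14 - 2*5)/2, (15 - 1*5)/1) => y in {0, ..., 2}; best 4*5 + 7*2 = 34
  x = 6: y <= min((14 - 2*6)/2, (15 - 1*6)/1) => y in {0, ..., 1}; best 4*6 + 7*1 = 31
  x = 7: y <= min((14 - 2*7)/2, (15 - 1*7)/1) => y in {0}; best 4*7 + 7*0 = 28
The maximum 4x + 7y = 49 is achieved at x = 0, y = 7.
Check: 2*0 + 2*7 = 14 <= 14 and 1*0 + 1*7 = 7 <= 15.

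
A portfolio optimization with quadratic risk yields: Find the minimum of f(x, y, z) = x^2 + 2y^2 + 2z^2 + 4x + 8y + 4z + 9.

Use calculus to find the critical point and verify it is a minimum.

f(x,y,z) = x^2 + 2y^2 + 2z^2 + 4x + 8y + 4z + 9
df/dx = 2x + (4) = 0 => x = -2
df/dy = 4y + (8) = 0 => y = -2
df/dz = 4z + (4) = 0 => z = -1
f(-2,-2,-1) = 1*(-2)^2 + 2*(-2)^2 + 2*(-1)^2 + 4*(-2) + 8*(-2) + 4*(-1) + 9 = -5
Hessian is diagonal with entries 2, 4, 4 > 0, confirmed minimum.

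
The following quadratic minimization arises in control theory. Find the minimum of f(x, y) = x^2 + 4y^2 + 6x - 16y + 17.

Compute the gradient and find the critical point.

f(x,y) = x^2 + 4y^2 + 6x - 16y + 17
df/dx = 2x + (6) = 0  =>  x = -3
df/dy = 8y + (-16) = 0  =>  y = 2
f(-3, 2) = 1*(-3)^2 + 4*(2)^2 + 6*(-3) + -16*(2) + 17 = -8
Hessian is diagonal with entries 2, 8 > 0, so this is a minimum.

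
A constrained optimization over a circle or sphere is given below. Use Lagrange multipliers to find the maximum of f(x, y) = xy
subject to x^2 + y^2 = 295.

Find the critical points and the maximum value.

Lagrange conditions: y = 2*lambda*x and x = 2*lambda*y
If x = 0 then y = 0, violating the constraint, so x, y != 0.
Dividing: y/x = x/y => x^2 = y^2 => y = x or y = -x
Constraint: 2x^2 = 295 => x^2 = 295/2 => x = +/-sqrt(295/2)
Critical points: (sqrt(295/2), sqrt(295/2)), (-sqrt(295/2), -sqrt(295/2)), (sqrt(295/2), -sqrt(295/2)), (-sqrt(295/2), sqrt(295/2))
  y = x:  xy = x^2 = 295/2  at (sqrt(295/2), sqrt(295/2)) and (-sqrt(295/2), -sqrt(295/2))
  y = -x: xy = -x^2 = -295/2 at (sqrt(295/2), -sqrt(295/2)) and (-sqrt(295/2), sqrt(295/2))
Maximum xy = 295/2 at (sqrt(295/2), sqrt(295/2)) and (-sqrt(295/2), -sqrt(295/2))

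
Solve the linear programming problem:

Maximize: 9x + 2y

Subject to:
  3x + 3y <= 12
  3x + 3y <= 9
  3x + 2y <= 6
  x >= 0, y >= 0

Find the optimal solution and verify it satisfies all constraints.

Feasible vertices: (0, 0), (0, 3), (2, 0)
Objective 9x + 2y at each vertex:
  (0, 0): 0
  (0, 3): 6
  (2, 0): 18
Maximum is 18 at (2, 0).
Verify constraints at (x, y) = (2, 0):
  3*2 + 3*0 = 6 <= 12
  3*2 + 3*0 = 6 <= 9
  3*2 + 2*0 = 6 <= 6 (active)
  x = 2 >= 0, y = 0 >= 0. All constraints satisfied.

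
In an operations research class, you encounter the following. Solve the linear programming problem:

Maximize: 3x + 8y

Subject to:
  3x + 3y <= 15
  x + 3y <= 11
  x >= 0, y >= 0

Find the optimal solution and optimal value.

Feasible vertices: (0, 0), (0, 11/3), (2, 3), (5, 0)
Objective 3x + 8y at each:
  (0, 0): 0
  (0, 11/3): 88/3
  (2, 3): 30
  (5, 0): 15
Maximum is 30 at (2, 3).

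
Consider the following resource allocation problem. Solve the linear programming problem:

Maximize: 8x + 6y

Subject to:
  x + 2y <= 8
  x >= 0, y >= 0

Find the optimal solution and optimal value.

The feasible region has vertices at [(0, 0), (8, 0), (0, 4)].
Checking objective 8x + 6y at each vertex:
  (0, 0): 8*0 + 6*0 = 0
  (8, 0): 8*8 + 6*0 = 64
  (0, 4): 8*0 + 6*4 = 24
Maximum is 64 at (8, 0).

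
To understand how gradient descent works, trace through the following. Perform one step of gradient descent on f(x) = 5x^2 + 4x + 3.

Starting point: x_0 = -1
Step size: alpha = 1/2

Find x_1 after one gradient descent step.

f(x) = 5x^2 + 4x + 3
f'(x) = 10x + 4
f'(-1) = 10*-1 + (4) = -6
x_1 = x_0 - alpha * f'(x_0) = -1 - 1/2 * -6 = 2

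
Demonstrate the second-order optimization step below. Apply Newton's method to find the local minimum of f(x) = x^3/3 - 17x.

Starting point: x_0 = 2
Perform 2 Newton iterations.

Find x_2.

f(x) = x^3/3 - 17x
f'(x) = x^2 - 17, f''(x) = 2x
Newton update: x_{n+1} = x_n - (x_n^2 - 17)/(2*x_n)
Step 1: x_0 = 2, f'=-13, f''=4, x_1 = 21/4
Step 2: x_1 = 21/4, f'=169/16, f''=21/2, x_2 = 713/168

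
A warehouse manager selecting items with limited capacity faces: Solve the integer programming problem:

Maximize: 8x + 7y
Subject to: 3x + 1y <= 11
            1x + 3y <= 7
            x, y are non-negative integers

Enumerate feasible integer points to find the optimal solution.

Constraint 1: 3x + 1y <= 11
Constraint 2: 1x + 3y <= 7
Feasible x range (need y >= 0): 0 <= x <= min(11/3, 7/1) => x in {0, ..., 3}.
Enumerate feasible integer points row by row (the coefficient of y is 7 > 0, so for each x the largest feasible y gives the best value):
  x = 0: y <= min((11 - 3*0)/1, (7 - 1*0)/3) => y in {0, ..., 2}; best 8*0 + 7*2 = 14
  x = 1: y <= min((11 - 3*1)/1, (7 - 1*1)/3) => y in {0, ..., 2}; best 8*1 + 7*2 = 22
  x = 2: y <= min((11 - 3*2)/1, (7 - 1*2)/3) => y in {0, ..., 1}; best 8*2 + 7*1 = 23
  x = 3: y <= min((11 - 3*3)/1, (7 - 1*3)/3) => y in {0, ..., 1}; best 8*3 + 7*1 = 31
The maximum 8x + 7y = 31 is achieved at x = 3, y = 1.
Check: 3*3 + 1*1 = 10 <= 11 and 1*3 + 3*1 = 6 <= 7.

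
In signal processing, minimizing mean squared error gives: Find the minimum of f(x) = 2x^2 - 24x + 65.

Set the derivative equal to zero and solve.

f(x) = 2x^2 - 24x + 65
f'(x) = 4x + (-24) = 0
x = 24/4 = 6
f(6) = -7
Since f''(x) = 4 > 0, this is a minimum.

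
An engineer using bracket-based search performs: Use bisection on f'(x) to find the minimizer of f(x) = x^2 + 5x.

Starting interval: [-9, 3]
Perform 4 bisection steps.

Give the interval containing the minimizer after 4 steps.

Finding critical point of f(x) = x^2 + 5x using bisection on f'(x) = 2x + 5.
f'(x) = 0 when x = -5/2.
Starting interval: [-9, 3]
Step 1: mid = -3, f'(mid) = -1, new interval = [-3, 3]
Step 2: mid = 0, f'(mid) = 5, new interval = [-3, 0]
Step 3: mid = -3/2, f'(mid) = 2, new interval = [-3, -3/2]
Step 4: mid = -9/4, f'(mid) = 1/2, new interval = [-3, -9/4]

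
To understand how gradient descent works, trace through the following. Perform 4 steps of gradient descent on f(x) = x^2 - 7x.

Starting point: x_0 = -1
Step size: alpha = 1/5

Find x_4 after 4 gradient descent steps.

f(x) = x^2 - 7x, f'(x) = 2x + (-7)
Step 1: f'(-1) = -9, x_1 = -1 - 1/5 * -9 = 4/5
Step 2: f'(4/5) = -27/5, x_2 = 4/5 - 1/5 * -27/5 = 47/25
Step 3: f'(47/25) = -81/25, x_3 = 47/25 - 1/5 * -81/25 = 316/125
Step 4: f'(316/125) = -243/125, x_4 = 316/125 - 1/5 * -243/125 = 1823/625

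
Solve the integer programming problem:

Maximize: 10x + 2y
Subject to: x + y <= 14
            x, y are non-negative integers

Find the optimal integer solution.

Objective: 10x + 2y, constraint: x + y <= 14
Coefficient of x is 10 >= coefficient of y is 2, so allocate the entire budget to x.
Optimal: x = 14, y = 0, value = 140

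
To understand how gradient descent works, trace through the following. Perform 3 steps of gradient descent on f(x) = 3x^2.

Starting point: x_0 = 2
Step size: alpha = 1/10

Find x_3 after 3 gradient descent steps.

f(x) = 3x^2, f'(x) = 6x + (0)
Step 1: f'(2) = 12, x_1 = 2 - 1/10 * 12 = 4/5
Step 2: f'(4/5) = 24/5, x_2 = 4/5 - 1/10 * 24/5 = 8/25
Step 3: f'(8/25) = 48/25, x_3 = 8/25 - 1/10 * 48/25 = 16/125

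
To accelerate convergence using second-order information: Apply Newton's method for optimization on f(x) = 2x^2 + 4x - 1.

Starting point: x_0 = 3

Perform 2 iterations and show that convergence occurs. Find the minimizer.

f(x) = 2x^2 + 4x - 1, f'(x) = 4x + (4), f''(x) = 4
Step 1: f'(3) = 16, x_1 = 3 - 16/4 = -1
Step 2: f'(-1) = 0, x_2 = -1 (converged)
Newton's method converges in 1 step for quadratics.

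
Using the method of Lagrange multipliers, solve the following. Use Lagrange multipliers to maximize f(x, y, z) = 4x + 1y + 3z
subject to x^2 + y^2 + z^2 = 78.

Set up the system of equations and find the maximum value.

Lagrange conditions: 4 = 2*lambda*x, 1 = 2*lambda*y, 3 = 2*lambda*z
So x:4 = y:1 = z:3, i.e. x = 4t, y = 1t, z = 3t
Constraint: t^2*(4^2 + 1^2 + 3^2) = 78
  t^2 * 26 = 78  =>  t = sqrt(3)
Maximum = 4*4t + 1*1t + 3*3t = 26*sqrt(3) = sqrt(2028)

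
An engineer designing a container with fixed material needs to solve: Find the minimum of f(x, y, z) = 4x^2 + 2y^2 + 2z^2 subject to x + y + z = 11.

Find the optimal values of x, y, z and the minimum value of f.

Using Lagrange multipliers on f = 4x^2 + 2y^2 + 2z^2 with constraint x + y + z = 11:
Conditions: 2*4*x = lambda, 2*2*y = lambda, 2*2*z = lambda
So x = lambda/8, y = lambda/4, z = lambda/4
Substituting into constraint: lambda * (5/8) = 11
lambda = 88/5
x = 11/5, y = 22/5, z = 22/5
Minimum value = 484/5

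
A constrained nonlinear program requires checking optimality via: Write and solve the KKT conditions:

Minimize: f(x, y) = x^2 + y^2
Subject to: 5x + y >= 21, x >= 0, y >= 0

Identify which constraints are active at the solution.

KKT conditions for min x^2 + y^2 s.t. 5x + 1y >= 21, x >= 0, y >= 0:
Stationarity: 2x = mu*5 + mu_x, 2y = mu*1 + mu_y, with mu, mu_x, mu_y >= 0
Complementary slackness: mu*(5x + y - 21) = 0, mu_x*x = 0, mu_y*y = 0
(0, 0) is infeasible (5*0 + 1*0 < 21), so if mu = 0 stationarity would force x = mu_x/2 >= 0, y = mu_y/2 >= 0 with mu_x*x = mu_y*y = 0, i.e. x = y = 0: contradiction. Hence mu > 0 and 5x + y = 21 is active.
Try x > 0, y > 0 (so mu_x = mu_y = 0): x = 5*mu/2, y = 1*mu/2
Substitute: 5*(5*mu/2) + 1*(1*mu/2) = 21
  mu*26/2 = 21 => mu = 21/13
x* = 105/26 > 0, y* = 21/26 > 0, consistent with mu_x = mu_y = 0.
f is convex and the constraints are linear, so this KKT point is the global minimum.
f* = 441/26
Active constraints: 5x + y >= 21 (holds with equality, mu = 21/13 > 0); x >= 0 and y >= 0 are inactive (mu_x = mu_y = 0).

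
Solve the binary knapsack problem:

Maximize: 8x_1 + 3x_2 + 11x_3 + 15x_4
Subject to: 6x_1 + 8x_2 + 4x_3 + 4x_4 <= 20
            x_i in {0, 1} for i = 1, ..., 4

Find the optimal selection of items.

Items: item 1 (v=8, w=6), item 2 (v=3, w=8), item 3 (v=11, w=4), item 4 (v=15, w=4)
Capacity: 20
Checking all 16 subsets (w = total weight, v = total value):
  {}: w = 0, v = 0
  {1}: w = 6, v = 8
  {2}: w = 8, v = 3
  {3}: w = 4, v = 11
  {4}: w = 4, v = 15
  {1, 2}: w = 14, v = 11
  {1, 3}: w = 10, v = 19
  {1, 4}: w = 10, v = 23
  {2, 3}: w = 12, v = 14
  {2, 4}: w = 12, v = 18
  {3, 4}: w = 8, v = 26
  {1, 2, 3}: w = 18, v = 22
  {1, 2, 4}: w = 18, v = 26
  {1, 3, 4}: w = 14, v = 34
  {2, 3, 4}: w = 16, v = 29
  {1, 2, 3, 4}: w = 22 > 20, infeasible
Best feasible subset: items [1, 3, 4]
Total weight: 14 <= 20, total value: 34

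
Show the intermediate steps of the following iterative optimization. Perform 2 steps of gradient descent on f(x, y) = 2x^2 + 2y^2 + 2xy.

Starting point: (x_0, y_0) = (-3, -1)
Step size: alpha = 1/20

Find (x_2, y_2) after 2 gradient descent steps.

f(x,y) = 2x^2 + 2y^2 + 2xy
grad_x = 4x + 2y, grad_y = 4y + 2x
Step 1: grad = (-14, -10), (-23/10, -1/2)
Step 2: grad = (-51/5, -33/5), (-179/100, -17/100)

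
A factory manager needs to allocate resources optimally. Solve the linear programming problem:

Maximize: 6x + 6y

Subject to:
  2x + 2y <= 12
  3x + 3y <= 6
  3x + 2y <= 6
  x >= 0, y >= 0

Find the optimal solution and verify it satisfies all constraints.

Feasible vertices: (0, 0), (0, 2), (2, 0)
Objective 6x + 6y at each vertex:
  (0, 0): 0
  (0, 2): 12
  (2, 0): 12
Maximum is 12 at (0, 2).
Verify constraints at (x, y) = (0, 2):
  2*0 + 2*2 = 4 <= 12
  3*0 + 3*2 = 6 <= 6 (active)
  3*0 + 2*2 = 4 <= 6
  x = 0 >= 0, y = 2 >= 0. All constraints satisfied.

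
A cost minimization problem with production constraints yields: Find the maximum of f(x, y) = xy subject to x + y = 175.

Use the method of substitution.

Substitute y = 175 - x into f(x,y) = xy:
g(x) = x(175 - x) = 175x - x^2
g'(x) = 175 - 2x = 0  =>  x = 175/2
y = 175 - 175/2 = 175/2
Maximum value = (175/2) * (175/2) = 30625/4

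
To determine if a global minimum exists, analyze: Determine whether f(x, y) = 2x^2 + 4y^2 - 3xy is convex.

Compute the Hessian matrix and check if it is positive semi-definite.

f(x,y) = 2x^2 + 4y^2 - 3xy
Hessian H = [[4, -3], [-3, 8]]
trace(H) = 12, det(H) = 23
Eigenvalues: (12 +/- sqrt(52)) / 2 = 9.606, 2.394
Since both eigenvalues > 0, f is convex.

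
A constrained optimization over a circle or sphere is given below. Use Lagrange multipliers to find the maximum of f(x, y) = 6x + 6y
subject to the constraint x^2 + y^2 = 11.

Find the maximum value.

Set up Lagrange conditions: grad f = lambda * grad g
  6 = 2*lambda*x
  6 = 2*lambda*y
From these: x/y = 6/6, so x = 6t, y = 6t for some t.
Substitute into constraint: (6t)^2 + (6t)^2 = 11
  t^2 * 72 = 11
  t = sqrt(11/72)
Maximum = 6*x + 6*y = (6^2 + 6^2)*t = 72 * sqrt(11/72) = sqrt(792)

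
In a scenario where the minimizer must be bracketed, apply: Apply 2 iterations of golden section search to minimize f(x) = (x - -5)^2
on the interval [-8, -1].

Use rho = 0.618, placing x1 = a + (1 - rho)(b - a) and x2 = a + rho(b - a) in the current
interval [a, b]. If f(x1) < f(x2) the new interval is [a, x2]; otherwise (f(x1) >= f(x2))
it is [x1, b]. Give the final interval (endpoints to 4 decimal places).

Golden section search for min of f(x) = (x - -5)^2 on [-8, -1].
Each step: x1 = a + (1 - rho)(b - a), x2 = a + rho(b - a); if f(x1) < f(x2) keep [a, x2], otherwise keep [x1, b].
Step 1: [-8.0000, -1.0000], x1=-5.3260 (f=0.1063), x2=-3.6740 (f=1.7583); f(x1) < f(x2) => keep [-8.0000, -3.6740]
Step 2: [-8.0000, -3.6740], x1=-6.3475 (f=1.8157), x2=-5.3265 (f=0.1066); f(x1) > f(x2) => keep [-6.3475, -3.6740]
Final interval: [-6.3475, -3.6740]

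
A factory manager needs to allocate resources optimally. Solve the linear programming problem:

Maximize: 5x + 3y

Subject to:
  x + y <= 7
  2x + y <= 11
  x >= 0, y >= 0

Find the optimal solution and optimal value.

Feasible vertices: (0, 0), (0, 7), (4, 3), (11/2, 0)
Objective 5x + 3y at each:
  (0, 0): 0
  (0, 7): 21
  (4, 3): 29
  (11/2, 0): 55/2
Maximum is 29 at (4, 3).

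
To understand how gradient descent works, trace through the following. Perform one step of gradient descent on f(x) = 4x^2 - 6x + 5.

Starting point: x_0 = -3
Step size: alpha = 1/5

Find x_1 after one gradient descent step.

f(x) = 4x^2 - 6x + 5
f'(x) = 8x - 6
f'(-3) = 8*-3 + (-6) = -30
x_1 = x_0 - alpha * f'(x_0) = -3 - 1/5 * -30 = 3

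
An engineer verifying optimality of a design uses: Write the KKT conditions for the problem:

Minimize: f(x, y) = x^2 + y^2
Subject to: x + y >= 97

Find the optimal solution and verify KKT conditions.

KKT conditions for min x^2 + y^2 s.t. x + y >= 97:
Stationarity: 2x = mu, 2y = mu
So x = y = mu/2.
Complementary slackness: mu*(x + y - 97) = 0
Primal feasibility: x + y >= 97; dual feasibility: mu >= 0
If mu = 0 then x = y = 0, but 0 + 0 < 97 is infeasible, so the constraint is active.
Constraint active: x + y = 2*(mu/2) = 97 => mu = 97
x = y = 97/2, f = 9409/2
Verify: stationarity 2*(97/2) = 97 = mu; primal 97/2 + 97/2 = 97 >= 97; dual mu = 97 >= 0; complementary slackness 97*(97 - 97) = 0. All KKT conditions hold.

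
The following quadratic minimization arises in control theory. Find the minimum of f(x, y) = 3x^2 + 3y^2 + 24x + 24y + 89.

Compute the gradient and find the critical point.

f(x,y) = 3x^2 + 3y^2 + 24x + 24y + 89
df/dx = 6x + (24) = 0  =>  x = -4
df/dy = 6y + (24) = 0  =>  y = -4
f(-4, -4) = 3*(-4)^2 + 3*(-4)^2 + 24*(-4) + 24*(-4) + 89 = -7
Hessian is diagonal with entries 6, 6 > 0, so this is a minimum.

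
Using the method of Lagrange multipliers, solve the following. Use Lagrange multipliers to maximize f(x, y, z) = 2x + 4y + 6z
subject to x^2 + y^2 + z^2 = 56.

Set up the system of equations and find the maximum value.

Lagrange conditions: 2 = 2*lambda*x, 4 = 2*lambda*y, 6 = 2*lambda*z
So x:2 = y:4 = z:6, i.e. x = 2t, y = 4t, z = 6t
Constraint: t^2*(2^2 + 4^2 + 6^2) = 56
  t^2 * 56 = 56  =>  t = sqrt(1)
Maximum = 2*2t + 4*4t + 6*6t = 56*sqrt(1) = 56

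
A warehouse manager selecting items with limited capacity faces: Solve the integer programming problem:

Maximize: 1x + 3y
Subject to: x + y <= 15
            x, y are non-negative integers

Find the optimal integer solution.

Objective: 1x + 3y, constraint: x + y <= 15
Coefficient of y is 3 > coefficient of x is 1, so allocate the entire budget to y.
Optimal: x = 0, y = 15, value = 45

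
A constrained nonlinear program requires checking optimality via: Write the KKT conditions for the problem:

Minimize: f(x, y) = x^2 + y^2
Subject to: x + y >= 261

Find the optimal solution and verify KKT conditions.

KKT conditions for min x^2 + y^2 s.t. x + y >= 261:
Stationarity: 2x = mu, 2y = mu
So x = y = mu/2.
Complementary slackness: mu*(x + y - 261) = 0
Primal feasibility: x + y >= 261; dual feasibility: mu >= 0
If mu = 0 then x = y = 0, but 0 + 0 < 261 is infeasible, so the constraint is active.
Constraint active: x + y = 2*(mu/2) = 261 => mu = 261
x = y = 261/2, f = 68121/2
Verify: stationarity 2*(261/2) = 261 = mu; primal 261/2 + 261/2 = 261 >= 261; dual mu = 261 >= 0; complementary slackness 261*(261 - 261) = 0. All KKT conditions hold.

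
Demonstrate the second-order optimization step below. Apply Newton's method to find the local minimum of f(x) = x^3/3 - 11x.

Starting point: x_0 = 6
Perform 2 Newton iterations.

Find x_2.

f(x) = x^3/3 - 11x
f'(x) = x^2 - 11, f''(x) = 2x
Newton update: x_{n+1} = x_n - (x_n^2 - 11)/(2*x_n)
Step 1: x_0 = 6, f'=25, f''=12, x_1 = 47/12
Step 2: x_1 = 47/12, f'=625/144, f''=47/6, x_2 = 3793/1128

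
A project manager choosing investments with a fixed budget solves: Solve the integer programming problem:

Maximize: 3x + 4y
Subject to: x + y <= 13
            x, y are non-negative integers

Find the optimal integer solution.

Objective: 3x + 4y, constraint: x + y <= 13
Coefficient of y is 4 > coefficient of x is 3, so allocate the entire budget to y.
Optimal: x = 0, y = 13, value = 52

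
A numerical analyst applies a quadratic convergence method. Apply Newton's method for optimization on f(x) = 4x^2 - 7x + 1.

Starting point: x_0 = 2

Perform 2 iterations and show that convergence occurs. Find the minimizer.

f(x) = 4x^2 - 7x + 1, f'(x) = 8x + (-7), f''(x) = 8
Step 1: f'(2) = 9, x_1 = 2 - 9/8 = 7/8
Step 2: f'(7/8) = 0, x_2 = 7/8 (converged)
Newton's method converges in 1 step for quadratics.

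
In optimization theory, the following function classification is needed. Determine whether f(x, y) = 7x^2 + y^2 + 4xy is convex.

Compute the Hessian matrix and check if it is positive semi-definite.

f(x,y) = 7x^2 + y^2 + 4xy
Hessian H = [[14, 4], [4, 2]]
trace(H) = 16, det(H) = 12
Eigenvalues: (16 +/- sqrt(208)) / 2 = 15.21, 0.7889
Since both eigenvalues > 0, f is convex.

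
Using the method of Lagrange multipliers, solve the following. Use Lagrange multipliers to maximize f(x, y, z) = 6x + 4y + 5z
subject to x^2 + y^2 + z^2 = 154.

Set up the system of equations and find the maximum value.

Lagrange conditions: 6 = 2*lambda*x, 4 = 2*lambda*y, 5 = 2*lambda*z
So x:6 = y:4 = z:5, i.e. x = 6t, y = 4t, z = 5t
Constraint: t^2*(6^2 + 4^2 + 5^2) = 154
  t^2 * 77 = 154  =>  t = sqrt(2)
Maximum = 6*6t + 4*4t + 5*5t = 77*sqrt(2) = sqrt(11858)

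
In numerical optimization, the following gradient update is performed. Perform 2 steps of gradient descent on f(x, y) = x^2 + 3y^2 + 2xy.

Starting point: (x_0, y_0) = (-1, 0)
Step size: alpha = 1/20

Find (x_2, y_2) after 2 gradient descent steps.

f(x,y) = x^2 + 3y^2 + 2xy
grad_x = 2x + 2y, grad_y = 6y + 2x
Step 1: grad = (-2, -2), (-9/10, 1/10)
Step 2: grad = (-8/5, -6/5), (-41/50, 4/25)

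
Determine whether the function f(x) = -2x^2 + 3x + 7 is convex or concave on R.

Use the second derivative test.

f(x) = -2x^2 + 3x + 7
f'(x) = -4x + 3
f''(x) = -4
Since f''(x) = -4 < 0 for all x, f is concave on R.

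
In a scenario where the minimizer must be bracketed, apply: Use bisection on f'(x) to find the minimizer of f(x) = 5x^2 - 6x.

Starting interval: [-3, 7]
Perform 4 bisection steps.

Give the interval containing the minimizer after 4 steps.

Finding critical point of f(x) = 5x^2 - 6x using bisection on f'(x) = 10x + -6.
f'(x) = 0 when x = 3/5.
Starting interval: [-3, 7]
Step 1: mid = 2, f'(mid) = 14, new interval = [-3, 2]
Step 2: mid = -1/2, f'(mid) = -11, new interval = [-1/2, 2]
Step 3: mid = 3/4, f'(mid) = 3/2, new interval = [-1/2, 3/4]
Step 4: mid = 1/8, f'(mid) = -19/4, new interval = [1/8, 3/4]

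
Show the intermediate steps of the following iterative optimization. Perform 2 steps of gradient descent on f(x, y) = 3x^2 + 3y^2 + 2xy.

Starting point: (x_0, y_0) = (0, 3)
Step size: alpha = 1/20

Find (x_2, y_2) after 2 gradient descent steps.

f(x,y) = 3x^2 + 3y^2 + 2xy
grad_x = 6x + 2y, grad_y = 6y + 2x
Step 1: grad = (6, 18), (-3/10, 21/10)
Step 2: grad = (12/5, 12), (-21/50, 3/2)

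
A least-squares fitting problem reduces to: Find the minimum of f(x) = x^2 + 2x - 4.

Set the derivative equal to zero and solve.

f(x) = x^2 + 2x - 4
f'(x) = 2x + (2) = 0
x = -2/2 = -1
f(-1) = -5
Since f''(x) = 2 > 0, this is a minimum.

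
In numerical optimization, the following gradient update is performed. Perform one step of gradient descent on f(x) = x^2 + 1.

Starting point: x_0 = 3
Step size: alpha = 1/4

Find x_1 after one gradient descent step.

f(x) = x^2 + 1
f'(x) = 2x + 0
f'(3) = 2*3 + (0) = 6
x_1 = x_0 - alpha * f'(x_0) = 3 - 1/4 * 6 = 3/2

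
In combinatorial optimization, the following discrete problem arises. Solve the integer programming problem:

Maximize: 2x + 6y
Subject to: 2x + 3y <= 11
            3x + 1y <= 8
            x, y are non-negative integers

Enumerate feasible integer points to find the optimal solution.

Constraint 1: 2x + 3y <= 11
Constraint 2: 3x + 1y <= 8
Feasible x range (need y >= 0): 0 <= x <= min(11/2, 8/3) => x in {0, ..., 2}.
Enumerate feasible integer points row by row (the coefficient of y is 6 > 0, so for each x the largest feasible y gives the best value):
  x = 0: y <= min((11 - 2*0)/3, (8 - 3*0)/1) => y in {0, ..., 3}; best 2*0 + 6*3 = 18
  x = 1: y <= min((11 - 2*1)/3, (8 - 3*1)/1) => y in {0, ..., 3}; best 2*1 + 6*3 = 20
  x = 2: y <= min((11 - 2*2)/3, (8 - 3*2)/1) => y in {0, ..., 2}; best 2*2 + 6*2 = 16
The maximum 2x + 6y = 20 is achieved at x = 1, y = 3.
Check: 2*1 + 3*3 = 11 <= 11 and 3*1 + 1*3 = 6 <= 8.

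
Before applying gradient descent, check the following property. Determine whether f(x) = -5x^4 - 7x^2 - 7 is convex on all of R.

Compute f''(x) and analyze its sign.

f(x) = -5x^4 - 7x^2 - 7
f'(x) = -20x^3 + -14x
f''(x) = -60x^2 + -14
f''(x) = -60x^2 + -14 <= -14 < 0 for all x
Therefore, f is concave on R.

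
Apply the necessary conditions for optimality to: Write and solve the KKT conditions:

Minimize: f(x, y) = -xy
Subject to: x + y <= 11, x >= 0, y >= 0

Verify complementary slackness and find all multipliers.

Problem: min -xy s.t. x + y <= 11 (multiplier lambda), x >= 0 (mu_x), y >= 0 (mu_y)
KKT stationarity: -y + lambda - mu_x = 0, -x + lambda - mu_y = 0, with lambda, mu_x, mu_y >= 0
Complementary slackness: lambda*(x + y - 11) = 0, mu_x*x = 0, mu_y*y = 0
If lambda = 0: y = -mu_x <= 0 and x = -mu_y <= 0 force x = y = 0 with f = 0; but x = y = 11/2 is feasible with f = -121/4 < 0, so this is not the minimum. Hence lambda > 0 and x + y = 11.
Try x > 0, y > 0 (so mu_x = mu_y = 0): y = lambda, x = lambda => x = y = lambda
x + y = 11 => 2*lambda = 11 => lambda = 11/2
x* = y* = 11/2 > 0, consistent with mu_x = mu_y = 0.
(Any feasible point with x = 0 or y = 0 has f = 0 > -121/4, so the minimum is not on those boundaries.)
min(-xy) = -121/4 (i.e. max xy = 121/4)
Multipliers: lambda = 11/2, mu_x = 0, mu_y = 0
Complementary slackness: lambda*(x + y - 11) = 11/2*(11/2 + 11/2 - 11) = 0, mu_x*x = 0*11/2 = 0, mu_y*y = 0*11/2 = 0. Satisfied.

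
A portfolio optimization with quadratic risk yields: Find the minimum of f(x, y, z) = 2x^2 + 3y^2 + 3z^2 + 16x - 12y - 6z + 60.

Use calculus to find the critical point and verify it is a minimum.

f(x,y,z) = 2x^2 + 3y^2 + 3z^2 + 16x - 12y - 6z + 60
df/dx = 4x + (16) = 0 => x = -4
df/dy = 6y + (-12) = 0 => y = 2
df/dz = 6z + (-6) = 0 => z = 1
f(-4,2,1) = 2*(-4)^2 + 3*(2)^2 + 3*(1)^2 + 16*(-4) + -12*(2) + -6*(1) + 60 = 13
Hessian is diagonal with entries 4, 6, 6 > 0, confirmed minimum.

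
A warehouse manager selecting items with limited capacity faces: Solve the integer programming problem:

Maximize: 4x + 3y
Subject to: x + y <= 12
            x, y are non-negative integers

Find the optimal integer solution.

Objective: 4x + 3y, constraint: x + y <= 12
Coefficient of x is 4 >= coefficient of y is 3, so allocate the entire budget to x.
Optimal: x = 12, y = 0, value = 48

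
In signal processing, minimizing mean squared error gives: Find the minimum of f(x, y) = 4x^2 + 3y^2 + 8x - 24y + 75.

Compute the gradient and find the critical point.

f(x,y) = 4x^2 + 3y^2 + 8x - 24y + 75
df/dx = 8x + (8) = 0  =>  x = -1
df/dy = 6y + (-24) = 0  =>  y = 4
f(-1, 4) = 4*(-1)^2 + 3*(4)^2 + 8*(-1) + -24*(4) + 75 = 23
Hessian is diagonal with entries 8, 6 > 0, so this is a minimum.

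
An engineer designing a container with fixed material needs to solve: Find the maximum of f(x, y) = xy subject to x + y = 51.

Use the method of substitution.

Substitute y = 51 - x into f(x,y) = xy:
g(x) = x(51 - x) = 51x - x^2
g'(x) = 51 - 2x = 0  =>  x = 51/2
y = 51 - 51/2 = 51/2
Maximum value = (51/2) * (51/2) = 2601/4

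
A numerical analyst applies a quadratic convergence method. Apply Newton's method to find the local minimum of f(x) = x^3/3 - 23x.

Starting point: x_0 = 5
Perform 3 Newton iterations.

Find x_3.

f(x) = x^3/3 - 23x
f'(x) = x^2 - 23, f''(x) = 2x
Newton update: x_{n+1} = x_n - (x_n^2 - 23)/(2*x_n)
Step 1: x_0 = 5, f'=2, f''=10, x_1 = 24/5
Step 2: x_1 = 24/5, f'=1/25, f''=48/5, x_2 = 1151/240
Step 3: x_2 = 1151/240, f'=1/57600, f''=1151/120, x_3 = 2649601/552480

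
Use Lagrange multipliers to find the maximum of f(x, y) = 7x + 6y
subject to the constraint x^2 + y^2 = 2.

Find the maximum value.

Set up Lagrange conditions: grad f = lambda * grad g
  7 = 2*lambda*x
  6 = 2*lambda*y
From these: x/y = 7/6, so x = 7t, y = 6t for some t.
Substitute into constraint: (7t)^2 + (6t)^2 = 2
  t^2 * 85 = 2
  t = sqrt(2/85)
Maximum = 7*x + 6*y = (7^2 + 6^2)*t = 85 * sqrt(2/85) = sqrt(170)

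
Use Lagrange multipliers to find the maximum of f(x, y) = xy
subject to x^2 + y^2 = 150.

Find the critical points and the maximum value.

Lagrange conditions: y = 2*lambda*x and x = 2*lambda*y
If x = 0 then y = 0, violating the constraint, so x, y != 0.
Dividing: y/x = x/y => x^2 = y^2 => y = x or y = -x
Constraint: 2x^2 = 150 => x^2 = 75 => x = +/-sqrt(75)
Critical points: (sqrt(75), sqrt(75)), (-sqrt(75), -sqrt(75)), (sqrt(75), -sqrt(75)), (-sqrt(75), sqrt(75))
  y = x:  xy = x^2 = 75  at (sqrt(75), sqrt(75)) and (-sqrt(75), -sqrt(75))
  y = -x: xy = -x^2 = -75 at (sqrt(75), -sqrt(75)) and (-sqrt(75), sqrt(75))
Maximum xy = 75 at (sqrt(75), sqrt(75)) and (-sqrt(75), -sqrt(75))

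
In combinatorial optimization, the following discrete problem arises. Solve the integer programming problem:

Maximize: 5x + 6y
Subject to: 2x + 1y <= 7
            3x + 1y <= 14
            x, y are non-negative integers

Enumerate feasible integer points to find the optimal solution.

Constraint 1: 2x + 1y <= 7
Constraint 2: 3x + 1y <= 14
Feasible x range (need y >= 0): 0 <= x <= min(7/2, 14/3) => x in {0, ..., 3}.
Enumerate feasible integer points row by row (the coefficient of y is 6 > 0, so for each x the largest feasible y gives the best value):
  x = 0: y <= min((7 - 2*0)/1, (14 - 3*0)/1) => y in {0, ..., 7}; best 5*0 + 6*7 = 42
  x = 1: y <= min((7 - 2*1)/1, (14 - 3*1)/1) => y in {0, ..., 5}; best 5*1 + 6*5 = 35
  x = 2: y <= min((7 - 2*2)/1, (14 - 3*2)/1) => y in {0, ..., 3}; best 5*2 + 6*3 = 28
  x = 3: y <= min((7 - 2*3)/1, (14 - 3*3)/1) => y in {0, ..., 1}; best 5*3 + 6*1 = 21
The maximum 5x + 6y = 42 is achieved at x = 0, y = 7.
Check: 2*0 + 1*7 = 7 <= 7 and 3*0 + 1*7 = 7 <= 14.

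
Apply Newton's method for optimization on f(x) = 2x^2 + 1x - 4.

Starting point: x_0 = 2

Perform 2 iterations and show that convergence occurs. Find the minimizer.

f(x) = 2x^2 + 1x - 4, f'(x) = 4x + (1), f''(x) = 4
Step 1: f'(2) = 9, x_1 = 2 - 9/4 = -1/4
Step 2: f'(-1/4) = 0, x_2 = -1/4 (converged)
Newton's method converges in 1 step for quadratics.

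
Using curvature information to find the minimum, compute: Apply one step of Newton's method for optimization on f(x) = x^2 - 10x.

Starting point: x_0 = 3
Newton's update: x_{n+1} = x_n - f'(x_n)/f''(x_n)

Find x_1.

f(x) = x^2 - 10x
f'(x) = 2x + (-10), f''(x) = 2
Newton step: x_1 = x_0 - f'(x_0)/f''(x_0)
f'(3) = -4
x_1 = 3 - -4/2 = 5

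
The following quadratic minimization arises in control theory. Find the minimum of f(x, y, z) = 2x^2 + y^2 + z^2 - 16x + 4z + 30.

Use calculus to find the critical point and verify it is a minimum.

f(x,y,z) = 2x^2 + y^2 + z^2 - 16x + 4z + 30
df/dx = 4x + (-16) = 0 => x = 4
df/dy = 2y + (0) = 0 => y = 0
df/dz = 2z + (4) = 0 => z = -2
f(4,0,-2) = 2*(4)^2 + 1*(0)^2 + 1*(-2)^2 + -16*(4) + 4*(-2) + 30 = -6
Hessian is diagonal with entries 4, 2, 2 > 0, confirmed minimum.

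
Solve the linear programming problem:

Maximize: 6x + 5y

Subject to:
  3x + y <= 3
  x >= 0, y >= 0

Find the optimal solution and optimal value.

The feasible region has vertices at [(0, 0), (1, 0), (0, 3)].
Checking objective 6x + 5y at each vertex:
  (0, 0): 6*0 + 5*0 = 0
  (1, 0): 6*1 + 5*0 = 6
  (0, 3): 6*0 + 5*3 = 15
Maximum is 15 at (0, 3).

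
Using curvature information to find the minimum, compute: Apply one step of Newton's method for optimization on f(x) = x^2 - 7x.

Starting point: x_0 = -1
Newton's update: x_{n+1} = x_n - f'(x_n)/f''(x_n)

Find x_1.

f(x) = x^2 - 7x
f'(x) = 2x + (-7), f''(x) = 2
Newton step: x_1 = x_0 - f'(x_0)/f''(x_0)
f'(-1) = -9
x_1 = -1 - -9/2 = 7/2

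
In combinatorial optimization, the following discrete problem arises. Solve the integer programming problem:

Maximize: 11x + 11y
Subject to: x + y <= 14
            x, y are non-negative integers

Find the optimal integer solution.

Objective: 11x + 11y, constraint: x + y <= 14
Coefficient of x is 11 >= coefficient of y is 11, so allocate the entire budget to x.
Optimal: x = 14, y = 0, value = 154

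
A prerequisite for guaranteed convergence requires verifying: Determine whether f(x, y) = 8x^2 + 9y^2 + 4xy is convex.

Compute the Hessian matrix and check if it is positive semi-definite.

f(x,y) = 8x^2 + 9y^2 + 4xy
Hessian H = [[16, 4], [4, 18]]
trace(H) = 34, det(H) = 272
Eigenvalues: (34 +/- sqrt(68)) / 2 = 21.12, 12.88
Since both eigenvalues > 0, f is convex.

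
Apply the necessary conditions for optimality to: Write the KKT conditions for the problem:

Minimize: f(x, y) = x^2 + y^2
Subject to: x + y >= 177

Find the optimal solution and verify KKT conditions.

KKT conditions for min x^2 + y^2 s.t. x + y >= 177:
Stationarity: 2x = mu, 2y = mu
So x = y = mu/2.
Complementary slackness: mu*(x + y - 177) = 0
Primal feasibility: x + y >= 177; dual feasibility: mu >= 0
If mu = 0 then x = y = 0, but 0 + 0 < 177 is infeasible, so the constraint is active.
Constraint active: x + y = 2*(mu/2) = 177 => mu = 177
x = y = 177/2, f = 31329/2
Verify: stationarity 2*(177/2) = 177 = mu; primal 177/2 + 177/2 = 177 >= 177; dual mu = 177 >= 0; complementary slackness 177*(177 - 177) = 0. All KKT conditions hold.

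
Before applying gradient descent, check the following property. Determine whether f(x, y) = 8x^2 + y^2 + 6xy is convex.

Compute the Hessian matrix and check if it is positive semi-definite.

f(x,y) = 8x^2 + y^2 + 6xy
Hessian H = [[16, 6], [6, 2]]
trace(H) = 18, det(H) = -4
Eigenvalues: (18 +/- sqrt(340)) / 2 = 18.22, -0.2195
Since not both eigenvalues positive, f is neither convex nor concave.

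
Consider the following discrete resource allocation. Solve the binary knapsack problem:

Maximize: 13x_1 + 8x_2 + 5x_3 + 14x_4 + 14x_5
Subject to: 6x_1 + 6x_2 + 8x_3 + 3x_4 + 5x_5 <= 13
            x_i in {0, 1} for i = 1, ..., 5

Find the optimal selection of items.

Items: item 1 (v=13, w=6), item 2 (v=8, w=6), item 3 (v=5, w=8), item 4 (v=14, w=3), item 5 (v=14, w=5)
Capacity: 13
Checking all 32 subsets (w = total weight, v = total value):
  {}: w = 0, v = 0
  {1}: w = 6, v = 13
  {2}: w = 6, v = 8
  {3}: w = 8, v = 5
  {4}: w = 3, v = 14
  {5}: w = 5, v = 14
  {1, 2}: w = 12, v = 21
  {1, 3}: w = 14 > 13, infeasible
  {1, 4}: w = 9, v = 27
  {1, 5}: w = 11, v = 27
  {2, 3}: w = 14 > 13, infeasible
  {2, 4}: w = 9, v = 22
  {2, 5}: w = 11, v = 22
  {3, 4}: w = 11, v = 19
  {3, 5}: w = 13, v = 19
  {4, 5}: w = 8, v = 28
  {1, 2, 3}: w = 20 > 13, infeasible
  {1, 2, 4}: w = 15 > 13, infeasible
  {1, 2, 5}: w = 17 > 13, infeasible
  {1, 3, 4}: w = 17 > 13, infeasible
  {1, 3, 5}: w = 19 > 13, infeasible
  {1, 4, 5}: w = 14 > 13, infeasible
  {2, 3, 4}: w = 17 > 13, infeasible
  {2, 3, 5}: w = 19 > 13, infeasible
  {2, 4, 5}: w = 14 > 13, infeasible
  {3, 4, 5}: w = 16 > 13, infeasible
  {1, 2, 3, 4}: w = 23 > 13, infeasible
  {1, 2, 3, 5}: w = 25 > 13, infeasible
  {1, 2, 4, 5}: w = 20 > 13, infeasible
  {1, 3, 4, 5}: w = 22 > 13, infeasible
  {2, 3, 4, 5}: w = 22 > 13, infeasible
  {1, 2, 3, 4, 5}: w = 28 > 13, infeasible
Best feasible subset: items [4, 5]
Total weight: 8 <= 13, total value: 28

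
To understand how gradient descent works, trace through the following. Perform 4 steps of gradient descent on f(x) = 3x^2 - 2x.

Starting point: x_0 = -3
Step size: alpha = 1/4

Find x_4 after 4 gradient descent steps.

f(x) = 3x^2 - 2x, f'(x) = 6x + (-2)
Step 1: f'(-3) = -20, x_1 = -3 - 1/4 * -20 = 2
Step 2: f'(2) = 10, x_2 = 2 - 1/4 * 10 = -1/2
Step 3: f'(-1/2) = -5, x_3 = -1/2 - 1/4 * -5 = 3/4
Step 4: f'(3/4) = 5/2, x_4 = 3/4 - 1/4 * 5/2 = 1/8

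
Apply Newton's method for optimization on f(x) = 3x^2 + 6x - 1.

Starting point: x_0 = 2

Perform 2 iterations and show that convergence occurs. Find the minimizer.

f(x) = 3x^2 + 6x - 1, f'(x) = 6x + (6), f''(x) = 6
Step 1: f'(2) = 18, x_1 = 2 - 18/6 = -1
Step 2: f'(-1) = 0, x_2 = -1 (converged)
Newton's method converges in 1 step for quadratics.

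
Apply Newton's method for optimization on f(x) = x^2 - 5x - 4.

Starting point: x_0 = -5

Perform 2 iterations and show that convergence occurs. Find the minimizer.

f(x) = x^2 - 5x - 4, f'(x) = 2x + (-5), f''(x) = 2
Step 1: f'(-5) = -15, x_1 = -5 - -15/2 = 5/2
Step 2: f'(5/2) = 0, x_2 = 5/2 (converged)
Newton's method converges in 1 step for quadratics.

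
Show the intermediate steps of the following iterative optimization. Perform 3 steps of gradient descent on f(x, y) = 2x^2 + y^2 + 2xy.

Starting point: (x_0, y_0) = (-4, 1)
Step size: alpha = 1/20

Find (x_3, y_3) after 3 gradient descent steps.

f(x,y) = 2x^2 + y^2 + 2xy
grad_x = 4x + 2y, grad_y = 2y + 2x
Step 1: grad = (-14, -6), (-33/10, 13/10)
Step 2: grad = (-53/5, -4), (-277/100, 3/2)
Step 3: grad = (-202/25, -127/50), (-1183/500, 1627/1000)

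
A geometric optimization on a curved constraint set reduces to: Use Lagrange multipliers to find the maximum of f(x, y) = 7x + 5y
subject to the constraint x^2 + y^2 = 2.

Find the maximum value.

Set up Lagrange conditions: grad f = lambda * grad g
  7 = 2*lambda*x
  5 = 2*lambda*y
From these: x/y = 7/5, so x = 7t, y = 5t for some t.
Substitute into constraint: (7t)^2 + (5t)^2 = 2
  t^2 * 74 = 2
  t = sqrt(2/74)
Maximum = 7*x + 5*y = (7^2 + 5^2)*t = 74 * sqrt(2/74) = sqrt(148)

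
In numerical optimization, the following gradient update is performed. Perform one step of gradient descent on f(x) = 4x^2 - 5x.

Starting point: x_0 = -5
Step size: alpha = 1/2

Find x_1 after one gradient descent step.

f(x) = 4x^2 - 5x
f'(x) = 8x - 5
f'(-5) = 8*-5 + (-5) = -45
x_1 = x_0 - alpha * f'(x_0) = -5 - 1/2 * -45 = 35/2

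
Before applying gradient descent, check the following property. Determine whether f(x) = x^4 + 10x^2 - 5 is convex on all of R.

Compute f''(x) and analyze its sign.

f(x) = x^4 + 10x^2 - 5
f'(x) = 4x^3 + 20x
f''(x) = 12x^2 + 20
f''(x) = 12x^2 + 20 >= 20 > 0 for all x
Therefore, f is convex on R.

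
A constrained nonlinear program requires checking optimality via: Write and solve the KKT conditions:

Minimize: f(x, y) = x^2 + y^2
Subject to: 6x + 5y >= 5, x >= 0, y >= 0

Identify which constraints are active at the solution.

KKT conditions for min x^2 + y^2 s.t. 6x + 5y >= 5, x >= 0, y >= 0:
Stationarity: 2x = mu*6 + mu_x, 2y = mu*5 + mu_y, with mu, mu_x, mu_y >= 0
Complementary slackness: mu*(6x + 5y - 5) = 0, mu_x*x = 0, mu_y*y = 0
(0, 0) is infeasible (6*0 + 5*0 < 5), so if mu = 0 stationarity would force x = mu_x/2 >= 0, y = mu_y/2 >= 0 with mu_x*x = mu_y*y = 0, i.e. x = y = 0: contradiction. Hence mu > 0 and 6x + 5y = 5 is active.
Try x > 0, y > 0 (so mu_x = mu_y = 0): x = 6*mu/2, y = 5*mu/2
Substitute: 6*(6*mu/2) + 5*(5*mu/2) = 5
  mu*61/2 = 5 => mu = 10/61
x* = 30/61 > 0, y* = 25/61 > 0, consistent with mu_x = mu_y = 0.
f is convex and the constraints are linear, so this KKT point is the global minimum.
f* = 25/61
Active constraints: 6x + 5y >= 5 (holds with equality, mu = 10/61 > 0); x >= 0 and y >= 0 are inactive (mu_x = mu_y = 0).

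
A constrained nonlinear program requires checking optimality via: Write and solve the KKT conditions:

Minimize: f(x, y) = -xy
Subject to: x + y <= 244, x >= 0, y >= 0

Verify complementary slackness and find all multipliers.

Problem: min -xy s.t. x + y <= 244 (multiplier lambda), x >= 0 (mu_x), y >= 0 (mu_y)
KKT stationarity: -y + lambda - mu_x = 0, -x + lambda - mu_y = 0, with lambda, mu_x, mu_y >= 0
Complementary slackness: lambda*(x + y - 244) = 0, mu_x*x = 0, mu_y*y = 0
If lambda = 0: y = -mu_x <= 0 and x = -mu_y <= 0 force x = y = 0 with f = 0; but x = y = 122 is feasible with f = -14884 < 0, so this is not the minimum. Hence lambda > 0 and x + y = 244.
Try x > 0, y > 0 (so mu_x = mu_y = 0): y = lambda, x = lambda => x = y = lambda
x + y = 244 => 2*lambda = 244 => lambda = 122
x* = y* = 122 > 0, consistent with mu_x = mu_y = 0.
(Any feasible point with x = 0 or y = 0 has f = 0 > -14884, so the minimum is not on those boundaries.)
min(-xy) = -14884 (i.e. max xy = 14884)
Multipliers: lambda = 122, mu_x = 0, mu_y = 0
Complementary slackness: lambda*(x + y - 244) = 122*(122 + 122 - 244) = 0, mu_x*x = 0*122 = 0, mu_y*y = 0*122 = 0. Satisfied.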